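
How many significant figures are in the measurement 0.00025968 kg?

0.00025968: leading zeros are not significant.

5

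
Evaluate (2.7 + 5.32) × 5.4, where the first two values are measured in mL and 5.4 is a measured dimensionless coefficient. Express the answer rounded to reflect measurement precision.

43 mL

2.7 mL + 5.32 mL = 8.02 mL; the sum is limited to 1 decimal place (2 s.f.).
Carrying full precision, 8.02 × 5.4 = 43.308 mL; 5.4 has 2 s.f., so the result keeps min(2, 2) = 2 s.f.
Rounded to 2 significant figures: 43 mL.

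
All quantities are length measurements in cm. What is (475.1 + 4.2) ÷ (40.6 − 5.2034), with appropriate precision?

475.1 + 4.2 = 479.3, limited to 1 d.p. → 4 s.f.; 40.6 − 5.2034 = 35.3966, limited to 1 d.p. → 3 s.f.
Carrying full precision, 479.3 ÷ 35.3966 = 13.5408485561…; keep min(4, 3) = 3 s.f.
Rounded to 3 significant figures: 13.5.

13.5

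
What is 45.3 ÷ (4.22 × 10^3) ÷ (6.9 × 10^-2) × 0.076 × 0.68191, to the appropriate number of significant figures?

0.0081

45.3 ÷ (4.22 × 10^3) ÷ (6.9 × 10^-2) × 0.076 × 0.68191 = 0.00806264079951…
Multiplication/division keeps the fewest significant figures: 45.3 → 3 s.f., 4.22 × 10^3 → 3 s.f., 6.9 × 10^-2 → 2 s.f., 0.076 → 2 s.f., 0.68191 → 5 s.f.; limit is 2.
Rounded to 2 significant figures: 0.0081.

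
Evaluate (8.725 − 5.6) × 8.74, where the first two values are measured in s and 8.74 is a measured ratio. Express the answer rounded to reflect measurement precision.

8.725 s − 5.6 s = 3.125 s; the difference is limited to 1 decimal place (2 s.f.).
Carrying full precision, 3.125 × 8.74 = 27.3125 s; 8.74 has 3 s.f., so the result keeps min(2, 3) = 2 s.f.
Rounded to 2 significant figures: 27 s.

27 s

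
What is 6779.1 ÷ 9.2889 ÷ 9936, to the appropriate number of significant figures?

0.07345

6779.1 ÷ 9.2889 ÷ 9936 = 0.0734507390593…
Multiplication/division keeps the fewest significant figures: 6779.1 → 5 s.f., 9.2889 → 5 s.f., 9936 → 4 s.f.; limit is 4.
Rounded to 4 significant figures: 0.07345.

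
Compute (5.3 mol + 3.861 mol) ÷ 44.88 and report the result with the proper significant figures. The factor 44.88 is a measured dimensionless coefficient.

5.3 mol + 3.861 mol = 9.161 mol; the sum is limited to 1 decimal place (2 s.f.).
Carrying full precision, 9.161 ÷ 44.88 = 0.204122103387… mol; 44.88 has 4 s.f., so the result keeps min(2, 4) = 2 s.f.
Rounded to 2 significant figures: 0.20 mol.

0.20 mol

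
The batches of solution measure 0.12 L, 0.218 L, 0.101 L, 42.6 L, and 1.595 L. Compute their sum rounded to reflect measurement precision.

44.6 L

0.12 L + 0.218 L + 0.101 L + 42.6 L + 1.595 L = 44.634 L.
Addition/subtraction keeps the fewest decimal places: 0.12 → 2 decimal places, 0.218 → 3 decimal places, 0.101 → 3 decimal places, 42.6 → 1 decimal place, 1.595 → 3 decimal places; limit is 1.
Rounded to 1 decimal place: 44.6 L.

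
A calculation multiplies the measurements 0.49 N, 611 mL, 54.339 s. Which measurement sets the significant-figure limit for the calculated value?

0.49 N

0.49 N → 2 s.f.; 611 mL → 3 s.f.; 54.339 s → 5 s.f.
The fewest is 2 significant figures, from 0.49 N.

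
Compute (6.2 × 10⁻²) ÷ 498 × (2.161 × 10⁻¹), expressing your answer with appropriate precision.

2.7 × 10⁻⁵

(6.2 × 10⁻²) ÷ 498 × (2.161 × 10⁻¹) = 0.0000269040160643…
Multiplication/division keeps the fewest significant figures: 6.2 × 10⁻² → 2 s.f., 498 → 3 s.f., 2.161 × 10⁻¹ → 4 s.f.; limit is 2.
Rounded to 2 significant figures: 2.7 × 10⁻⁵.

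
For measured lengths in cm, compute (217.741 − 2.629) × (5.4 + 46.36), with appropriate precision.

1.11 × 10⁴ cm²

217.741 − 2.629 = 215.112, limited to 3 d.p. → 6 s.f.; 5.4 + 46.36 = 51.76, limited to 1 d.p. → 3 s.f.
Carrying full precision, 215.112 × 51.76 = 11134.19712; keep min(6, 3) = 3 s.f.
Rounded to 3 significant figures: 1.11 × 10⁴ cm².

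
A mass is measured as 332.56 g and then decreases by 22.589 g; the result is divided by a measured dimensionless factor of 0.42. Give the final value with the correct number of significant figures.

332.56 g − 22.589 g = 309.971 g; the difference is limited to 2 decimal places (5 s.f.).
Carrying full precision, 309.971 ÷ 0.42 = 738.026190476… g; 0.42 has 2 s.f., so the result keeps min(5, 2) = 2 s.f.
Rounded to 2 significant figures: 7.4 × 10^2 g.

7.4 × 10^2 g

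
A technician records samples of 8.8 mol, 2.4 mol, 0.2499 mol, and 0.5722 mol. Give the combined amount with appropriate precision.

12.0 mol

8.8 mol + 2.4 mol + 0.2499 mol + 0.5722 mol = 12.0221 mol.
Addition/subtraction keeps the fewest decimal places: 8.8 → 1 decimal place, 2.4 → 1 decimal place, 0.2499 → 4 decimal places, 0.5722 → 4 decimal places; limit is 1.
Rounded to 1 decimal place: 12.0 mol.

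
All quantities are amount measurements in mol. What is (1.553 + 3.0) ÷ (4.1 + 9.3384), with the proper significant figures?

1.553 + 3.0 = 4.553, limited to 1 d.p. → 2 s.f.; 4.1 + 9.3384 = 13.4384, limited to 1 d.p. → 3 s.f.
Carrying full precision, 4.553 ÷ 13.4384 = 0.338805214907…; keep min(2, 3) = 2 s.f.
Rounded to 2 significant figures: 0.34.

0.34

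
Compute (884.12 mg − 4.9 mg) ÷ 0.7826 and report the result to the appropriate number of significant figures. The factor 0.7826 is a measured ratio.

1123 mg

884.12 mg − 4.9 mg = 879.22 mg; the difference is limited to 1 decimal place (4 s.f.).
Carrying full precision, 879.22 ÷ 0.7826 = 1123.46026067… mg; 0.7826 has 4 s.f., so the result keeps min(4, 4) = 4 s.f.
Rounded to 4 significant figures: 1123 mg.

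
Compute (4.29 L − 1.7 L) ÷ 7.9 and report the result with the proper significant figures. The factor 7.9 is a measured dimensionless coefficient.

4.29 L − 1.7 L = 2.59 L; the difference is limited to 1 decimal place (2 s.f.).
Carrying full precision, 2.59 ÷ 7.9 = 0.327848101266… L; 7.9 has 2 s.f., so the result keeps min(2, 2) = 2 s.f.
Rounded to 2 significant figures: 0.33 L.

0.33 L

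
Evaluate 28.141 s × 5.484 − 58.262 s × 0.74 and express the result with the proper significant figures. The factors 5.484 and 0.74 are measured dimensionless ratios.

28.141 × 5.484 = 154.325244 → 154.3 s (4 s.f., last digit at the 10^-1 place).
58.262 × 0.74 = 43.11388 → 43 s (2 s.f., last digit at the 10^0 place).
Difference: 111.211364 s; keep the coarser place, 10^0.
Result: 111 s.

111 s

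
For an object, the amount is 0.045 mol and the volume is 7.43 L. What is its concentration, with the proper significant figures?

6.1 × 10⁻³ mol/L

concentration = 0.045 mol ÷ 7.43 L = 0.00605652759085… mol/L.
0.045 has 2 significant figures; 7.43 has 3.
Division/multiplication keeps the fewest: 2 significant figures.
Rounded: 6.1 × 10⁻³ mol/L.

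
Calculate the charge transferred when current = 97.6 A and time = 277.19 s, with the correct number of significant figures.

charge transferred = 97.6 A × 277.19 s = 27053.744 C.
97.6 has 3 significant figures; 277.19 has 5.
Division/multiplication keeps the fewest: 3 significant figures.
Rounded: 2.71 × 10⁴ C.

2.71 × 10⁴ C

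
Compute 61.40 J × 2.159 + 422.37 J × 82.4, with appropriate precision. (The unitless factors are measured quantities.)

61.40 × 2.159 = 132.5626 → 132.6 J (4 s.f., last digit at the 10^-1 place).
422.37 × 82.4 = 34803.288 → 3.48 × 10^4 J (3 s.f., last digit at the 10^2 place).
Sum: 34935.8506 J; keep the coarser place, 10^2.
Result: 3.49 × 10^4 J.

3.49 × 10^4 J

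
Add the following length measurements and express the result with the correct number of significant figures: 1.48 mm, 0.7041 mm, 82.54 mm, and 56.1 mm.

140.8 mm

1.48 mm + 0.7041 mm + 82.54 mm + 56.1 mm = 140.8241 mm.
Addition/subtraction keeps the fewest decimal places: 1.48 → 2 decimal places, 0.7041 → 4 decimal places, 82.54 → 2 decimal places, 56.1 → 1 decimal place; limit is 1.
Rounded to 1 decimal place: 140.8 mm.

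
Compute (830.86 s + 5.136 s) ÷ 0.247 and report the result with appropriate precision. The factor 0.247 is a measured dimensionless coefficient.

830.86 s + 5.136 s = 835.996 s; the sum is limited to 2 decimal places (5 s.f.).
Carrying full precision, 835.996 ÷ 0.247 = 3384.59919028… s; 0.247 has 3 s.f., so the result keeps min(5, 3) = 3 s.f.
Rounded to 3 significant figures: 3.38 × 10³ s.

3.38 × 10³ s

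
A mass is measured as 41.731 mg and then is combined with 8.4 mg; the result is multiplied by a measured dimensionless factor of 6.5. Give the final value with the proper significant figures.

3.3 × 10² mg

41.731 mg + 8.4 mg = 50.131 mg; the sum is limited to 1 decimal place (3 s.f.).
Carrying full precision, 50.131 × 6.5 = 325.8515 mg; 6.5 has 2 s.f., so the result keeps min(3, 2) = 2 s.f.
Rounded to 2 significant figures: 3.3 × 10² mg.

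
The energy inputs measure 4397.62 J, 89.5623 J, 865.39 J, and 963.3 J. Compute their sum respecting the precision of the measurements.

6315.9 J

4397.62 J + 89.5623 J + 865.39 J + 963.3 J = 6315.8723 J.
Addition/subtraction keeps the fewest decimal places: 4397.62 → 2 decimal places, 89.5623 → 4 decimal places, 865.39 → 2 decimal places, 963.3 → 1 decimal place; limit is 1.
Rounded to 1 decimal place: 6315.9 J.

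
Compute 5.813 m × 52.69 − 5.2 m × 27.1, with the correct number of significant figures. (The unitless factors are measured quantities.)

1.7 × 10² m

5.813 × 52.69 = 306.28697 → 3.063 × 10² m (4 s.f., last digit at the 10^-1 place).
5.2 × 27.1 = 140.92 → 1.4 × 10² m (2 s.f., last digit at the 10^1 place).
Difference: 165.36697 m; keep the coarser place, 10^1.
Result: 1.7 × 10² m.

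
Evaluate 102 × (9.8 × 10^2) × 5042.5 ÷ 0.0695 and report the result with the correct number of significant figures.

102 × (9.8 × 10^2) × 5042.5 ÷ 0.0695 = 7.25249352518 × 10^9…
Multiplication/division keeps the fewest significant figures: 102 → 3 s.f., 9.8 × 10^2 → 2 s.f., 5042.5 → 5 s.f., 0.0695 → 3 s.f.; limit is 2.
Rounded to 2 significant figures: 7.3 × 10^9.

7.3 × 10^9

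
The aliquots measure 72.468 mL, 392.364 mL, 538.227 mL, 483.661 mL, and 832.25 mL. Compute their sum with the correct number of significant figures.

72.468 mL + 392.364 mL + 538.227 mL + 483.661 mL + 832.25 mL = 2318.970 mL.
Addition/subtraction keeps the fewest decimal places: 72.468 → 3 decimal places, 392.364 → 3 decimal places, 538.227 → 3 decimal places, 483.661 → 3 decimal places, 832.25 → 2 decimal places; limit is 2.
Rounded to 2 decimal places: 2318.97 mL.

2318.97 mL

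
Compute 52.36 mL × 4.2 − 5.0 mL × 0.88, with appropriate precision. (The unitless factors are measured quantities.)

52.36 × 4.2 = 219.912 → 2.2 × 10^2 mL (2 s.f., last digit at the 10^1 place).
5.0 × 0.88 = 4.4 → 4.4 mL (2 s.f., last digit at the 10^-1 place).
Difference: 215.512 mL; keep the coarser place, 10^1.
Result: 2.2 × 10^2 mL.

2.2 × 10^2 mL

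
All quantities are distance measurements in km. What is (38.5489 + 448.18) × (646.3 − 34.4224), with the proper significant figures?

2.978 × 10⁵ km²

38.5489 + 448.18 = 486.7289, limited to 2 d.p. → 5 s.f.; 646.3 − 34.4224 = 611.8776, limited to 1 d.p. → 4 s.f.
Carrying full precision, 486.7289 × 611.8776 = 297818.511183…; keep min(5, 4) = 4 s.f.
Rounded to 4 significant figures: 2.978 × 10⁵ km².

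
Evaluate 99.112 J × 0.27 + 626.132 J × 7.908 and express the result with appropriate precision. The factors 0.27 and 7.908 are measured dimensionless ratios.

99.112 × 0.27 = 26.76024 → 27 J (2 s.f., last digit at the 10^0 place).
626.132 × 7.908 = 4951.451856 → 4951 J (4 s.f., last digit at the 10^0 place).
Sum: 4978.212096 J; keep the coarser place, 10^0.
Result: 4.978 × 10³ J.

4.978 × 10³ J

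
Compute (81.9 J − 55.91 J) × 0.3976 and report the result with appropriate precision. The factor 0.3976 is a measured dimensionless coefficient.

10.3 J

81.9 J − 55.91 J = 25.99 J; the difference is limited to 1 decimal place (3 s.f.).
Carrying full precision, 25.99 × 0.3976 = 10.333624 J; 0.3976 has 4 s.f., so the result keeps min(3, 4) = 3 s.f.
Rounded to 3 significant figures: 10.3 J.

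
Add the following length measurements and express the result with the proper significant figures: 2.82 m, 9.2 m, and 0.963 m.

2.82 m + 9.2 m + 0.963 m = 12.983 m.
Addition/subtraction keeps the fewest decimal places: 2.82 → 2 decimal places, 9.2 → 1 decimal place, 0.963 → 3 decimal places; limit is 1.
Rounded to 1 decimal place: 13.0 m.

13.0 m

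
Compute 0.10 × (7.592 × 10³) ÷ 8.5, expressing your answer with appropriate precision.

89

0.10 × (7.592 × 10³) ÷ 8.5 = 89.3176470588…
Multiplication/division keeps the fewest significant figures: 0.10 → 2 s.f., 7.592 × 10³ → 4 s.f., 8.5 → 2 s.f.; limit is 2.
Rounded to 2 significant figures: 89.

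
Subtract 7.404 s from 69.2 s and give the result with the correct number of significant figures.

61.8 s

69.2 s − 7.404 s = 61.796 s.
Addition/subtraction keeps the fewest decimal places: 69.2 → 1 decimal place, 7.404 → 3 decimal places; limit is 1.
Rounded to 1 decimal place: 61.8 s.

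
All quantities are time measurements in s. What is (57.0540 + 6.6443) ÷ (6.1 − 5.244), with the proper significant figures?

57.0540 + 6.6443 = 63.6983, limited to 4 d.p. → 6 s.f.; 6.1 − 5.244 = 0.856, limited to 1 d.p. → 1 s.f.
Carrying full precision, 63.6983 ÷ 0.856 = 74.4139018692…; keep min(6, 1) = 1 s.f.
Rounded to 1 significant figure: 7 × 10^1.

7 × 10^1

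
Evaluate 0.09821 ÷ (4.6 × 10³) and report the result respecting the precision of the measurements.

2.1 × 10⁻⁵

0.09821 ÷ (4.6 × 10³) = 0.00002135
Multiplication/division keeps the fewest significant figures: 0.09821 → 4 s.f., 4.6 × 10³ → 2 s.f.; limit is 2.
Rounded to 2 significant figures: 2.1 × 10⁻⁵.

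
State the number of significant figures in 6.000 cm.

6.000: trailing zeros after a decimal point are significant.

4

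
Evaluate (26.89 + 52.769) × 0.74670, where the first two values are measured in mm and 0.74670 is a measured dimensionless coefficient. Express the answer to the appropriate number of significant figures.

26.89 mm + 52.769 mm = 79.659 mm; the sum is limited to 2 decimal places (4 s.f.).
Carrying full precision, 79.659 × 0.74670 = 59.4813753 mm; 0.74670 has 5 s.f., so the result keeps min(4, 5) = 4 s.f.
Rounded to 4 significant figures: 59.48 mm.

59.48 mm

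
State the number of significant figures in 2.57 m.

2.57: every digit is nonzero and significant.

3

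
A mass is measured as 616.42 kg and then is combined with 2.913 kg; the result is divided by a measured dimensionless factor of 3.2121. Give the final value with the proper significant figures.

616.42 kg + 2.913 kg = 619.333 kg; the sum is limited to 2 decimal places (5 s.f.).
Carrying full precision, 619.333 ÷ 3.2121 = 192.812490271… kg; 3.2121 has 5 s.f., so the result keeps min(5, 5) = 5 s.f.
Rounded to 5 significant figures: 192.81 kg.

192.81 kg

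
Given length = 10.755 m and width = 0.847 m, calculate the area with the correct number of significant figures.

9.11 m²

area = 10.755 m × 0.847 m = 9.109485 m².
10.755 has 5 significant figures; 0.847 has 3.
Division/multiplication keeps the fewest: 3 significant figures.
Rounded: 9.11 m².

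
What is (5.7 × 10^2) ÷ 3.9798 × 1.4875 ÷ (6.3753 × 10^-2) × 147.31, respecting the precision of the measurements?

(5.7 × 10^2) ÷ 3.9798 × 1.4875 ÷ (6.3753 × 10^-2) × 147.31 = 492268.658126…
Multiplication/division keeps the fewest significant figures: 5.7 × 10^2 → 2 s.f., 3.9798 → 5 s.f., 1.4875 → 5 s.f., 6.3753 × 10^-2 → 5 s.f., 147.31 → 5 s.f.; limit is 2.
Rounded to 2 significant figures: 4.9 × 10^5.

4.9 × 10^5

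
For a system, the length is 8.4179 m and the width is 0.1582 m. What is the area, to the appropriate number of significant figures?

1.332 m²

area = 8.4179 m × 0.1582 m = 1.33171178 m².
8.4179 has 5 significant figures; 0.1582 has 4.
Division/multiplication keeps the fewest: 4 significant figures.
Rounded: 1.332 m².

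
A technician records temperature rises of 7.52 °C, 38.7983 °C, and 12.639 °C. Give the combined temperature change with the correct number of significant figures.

7.52 °C + 38.7983 °C + 12.639 °C = 58.9573 °C.
Addition/subtraction keeps the fewest decimal places: 7.52 → 2 decimal places, 38.7983 → 4 decimal places, 12.639 → 3 decimal places; limit is 2.
Rounded to 2 decimal places: 58.96 °C.

58.96 °C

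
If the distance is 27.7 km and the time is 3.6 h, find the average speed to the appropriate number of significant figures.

7.7 km/h

average speed = 27.7 km ÷ 3.6 h = 7.69444444444… km/h.
27.7 has 3 significant figures; 3.6 has 2.
Division/multiplication keeps the fewest: 2 significant figures.
Rounded: 7.7 km/h.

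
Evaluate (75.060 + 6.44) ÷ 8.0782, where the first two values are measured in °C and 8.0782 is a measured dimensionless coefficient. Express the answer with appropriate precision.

10.09 °C

75.060 °C + 6.44 °C = 81.500 °C; the sum is limited to 2 decimal places (4 s.f.).
Carrying full precision, 81.500 ÷ 8.0782 = 10.0888811864… °C; 8.0782 has 5 s.f., so the result keeps min(4, 5) = 4 s.f.
Rounded to 4 significant figures: 10.09 °C.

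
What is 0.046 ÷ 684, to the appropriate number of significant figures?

6.7 × 10^-5

0.046 ÷ 684 = 0.0000672514619883…
Multiplication/division keeps the fewest significant figures: 0.046 → 2 s.f., 684 → 3 s.f.; limit is 2.
Rounded to 2 significant figures: 6.7 × 10^-5.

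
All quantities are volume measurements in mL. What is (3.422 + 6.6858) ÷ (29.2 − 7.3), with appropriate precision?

3.422 + 6.6858 = 10.1078, limited to 3 d.p. → 5 s.f.; 29.2 − 7.3 = 21.9, limited to 1 d.p. → 3 s.f.
Carrying full precision, 10.1078 ÷ 21.9 = 0.461543378995…; keep min(5, 3) = 3 s.f.
Rounded to 3 significant figures: 4.62 × 10^-1.

4.62 × 10^-1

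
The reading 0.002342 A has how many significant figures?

0.002342: leading zeros are not significant.

4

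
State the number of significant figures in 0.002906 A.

4

0.002906: leading zeros are not significant; zeros between nonzero digits are significant.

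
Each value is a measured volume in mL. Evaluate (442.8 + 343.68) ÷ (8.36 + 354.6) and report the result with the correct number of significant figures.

2.167

442.8 + 343.68 = 786.48, limited to 1 d.p. → 4 s.f.; 8.36 + 354.6 = 362.96, limited to 1 d.p. → 4 s.f.
Carrying full precision, 786.48 ÷ 362.96 = 2.16685034164…; keep min(4, 4) = 4 s.f.
Rounded to 4 significant figures: 2.167.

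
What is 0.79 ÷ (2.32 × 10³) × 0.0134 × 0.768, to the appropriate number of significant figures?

0.79 ÷ (2.32 × 10³) × 0.0134 × 0.768 = 0.00000350433103448…
Multiplication/division keeps the fewest significant figures: 0.79 → 2 s.f., 2.32 × 10³ → 3 s.f., 0.0134 → 3 s.f., 0.768 → 3 s.f.; limit is 2.
Rounded to 2 significant figures: 3.5 × 10⁻⁶.

3.5 × 10⁻⁶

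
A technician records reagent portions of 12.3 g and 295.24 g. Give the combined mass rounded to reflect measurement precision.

307.5 g

12.3 g + 295.24 g = 307.54 g.
Addition/subtraction keeps the fewest decimal places: 12.3 → 1 decimal place, 295.24 → 2 decimal places; limit is 1.
Rounded to 1 decimal place: 307.5 g.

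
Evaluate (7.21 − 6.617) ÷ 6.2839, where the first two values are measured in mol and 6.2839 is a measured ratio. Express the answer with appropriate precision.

9.4 × 10^-2 mol

7.21 mol − 6.617 mol = 0.593 mol; the difference is limited to 2 decimal places (2 s.f.).
Carrying full precision, 0.593 ÷ 6.2839 = 0.0943681471698… mol; 6.2839 has 5 s.f., so the result keeps min(2, 5) = 2 s.f.
Rounded to 2 significant figures: 9.4 × 10^-2 mol.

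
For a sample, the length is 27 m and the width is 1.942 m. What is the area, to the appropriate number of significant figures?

area = 27 m × 1.942 m = 52.434 m².
27 has 2 significant figures; 1.942 has 4.
Division/multiplication keeps the fewest: 2 significant figures.
Rounded: 52 m².

52 m²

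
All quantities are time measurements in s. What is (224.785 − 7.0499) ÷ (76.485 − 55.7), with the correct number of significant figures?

10.5

224.785 − 7.0499 = 217.7351, limited to 3 d.p. → 6 s.f.; 76.485 − 55.7 = 20.785, limited to 1 d.p. → 3 s.f.
Carrying full precision, 217.7351 ÷ 20.785 = 10.4755881645…; keep min(6, 3) = 3 s.f.
Rounded to 3 significant figures: 10.5.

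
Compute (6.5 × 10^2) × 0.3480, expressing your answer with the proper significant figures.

2.3 × 10^2

(6.5 × 10^2) × 0.3480 = 226.2
Multiplication/division keeps the fewest significant figures: 6.5 × 10^2 → 2 s.f., 0.3480 → 4 s.f.; limit is 2.
Rounded to 2 significant figures: 2.3 × 10^2.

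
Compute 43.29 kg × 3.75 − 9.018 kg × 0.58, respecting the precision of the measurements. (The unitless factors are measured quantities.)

157 kg

43.29 × 3.75 = 162.3375 → 162 kg (3 s.f., last digit at the 10^0 place).
9.018 × 0.58 = 5.23044 → 5.2 kg (2 s.f., last digit at the 10^-1 place).
Difference: 157.10706 kg; keep the coarser place, 10^0.
Result: 157 kg.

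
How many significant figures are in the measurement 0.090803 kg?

5

0.090803: leading zeros are not significant; zeros between nonzero digits are significant.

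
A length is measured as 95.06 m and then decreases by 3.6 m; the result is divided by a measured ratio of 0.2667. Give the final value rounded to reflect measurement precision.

343 m

95.06 m − 3.6 m = 91.46 m; the difference is limited to 1 decimal place (3 s.f.).
Carrying full precision, 91.46 ÷ 0.2667 = 342.932133483… m; 0.2667 has 4 s.f., so the result keeps min(3, 4) = 3 s.f.
Rounded to 3 significant figures: 343 m.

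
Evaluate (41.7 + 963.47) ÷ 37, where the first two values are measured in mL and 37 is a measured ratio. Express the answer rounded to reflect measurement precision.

41.7 mL + 963.47 mL = 1005.17 mL; the sum is limited to 1 decimal place (5 s.f.).
Carrying full precision, 1005.17 ÷ 37 = 27.1667567568… mL; 37 has 2 s.f., so the result keeps min(5, 2) = 2 s.f.
Rounded to 2 significant figures: 27 mL.

27 mL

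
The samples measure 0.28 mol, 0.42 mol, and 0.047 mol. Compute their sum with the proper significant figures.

0.28 mol + 0.42 mol + 0.047 mol = 0.747 mol.
Addition/subtraction keeps the fewest decimal places: 0.28 → 2 decimal places, 0.42 → 2 decimal places, 0.047 → 3 decimal places; limit is 2.
Rounded to 2 decimal places: 7.5 × 10⁻¹ mol.

7.5 × 10⁻¹ mol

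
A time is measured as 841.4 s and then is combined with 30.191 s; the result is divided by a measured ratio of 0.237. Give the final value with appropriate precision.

3.68 × 10³ s

841.4 s + 30.191 s = 871.591 s; the sum is limited to 1 decimal place (4 s.f.).
Carrying full precision, 871.591 ÷ 0.237 = 3677.59915612… s; 0.237 has 3 s.f., so the result keeps min(4, 3) = 3 s.f.
Rounded to 3 significant figures: 3.68 × 10³ s.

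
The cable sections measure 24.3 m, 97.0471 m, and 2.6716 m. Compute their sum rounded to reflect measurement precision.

24.3 m + 97.0471 m + 2.6716 m = 124.0187 m.
Addition/subtraction keeps the fewest decimal places: 24.3 → 1 decimal place, 97.0471 → 4 decimal places, 2.6716 → 4 decimal places; limit is 1.
Rounded to 1 decimal place: 1.240 × 10^2 m.

1.240 × 10^2 m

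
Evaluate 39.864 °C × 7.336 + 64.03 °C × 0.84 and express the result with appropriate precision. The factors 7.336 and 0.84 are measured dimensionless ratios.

39.864 × 7.336 = 292.442304 → 292.4 °C (4 s.f., last digit at the 10^-1 place).
64.03 × 0.84 = 53.7852 → 54 °C (2 s.f., last digit at the 10^0 place).
Sum: 346.227504 °C; keep the coarser place, 10^0.
Result: 346 °C.

346 °C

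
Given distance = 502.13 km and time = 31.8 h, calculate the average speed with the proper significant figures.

average speed = 502.13 km ÷ 31.8 h = 15.7902515723… km/h.
502.13 has 5 significant figures; 31.8 has 3.
Division/multiplication keeps the fewest: 3 significant figures.
Rounded: 15.8 km/h.

15.8 km/h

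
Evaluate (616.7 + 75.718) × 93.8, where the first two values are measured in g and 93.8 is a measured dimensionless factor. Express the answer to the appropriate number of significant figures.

6.49 × 10⁴ g

616.7 g + 75.718 g = 692.418 g; the sum is limited to 1 decimal place (4 s.f.).
Carrying full precision, 692.418 × 93.8 = 64948.8084 g; 93.8 has 3 s.f., so the result keeps min(4, 3) = 3 s.f.
Rounded to 3 significant figures: 6.49 × 10⁴ g.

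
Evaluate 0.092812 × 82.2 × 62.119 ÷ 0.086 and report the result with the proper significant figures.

0.092812 × 82.2 × 62.119 ÷ 0.086 = 5510.63889793…
Multiplication/division keeps the fewest significant figures: 0.092812 → 5 s.f., 82.2 → 3 s.f., 62.119 → 5 s.f., 0.086 → 2 s.f.; limit is 2.
Rounded to 2 significant figures: 5.5 × 10^3.

5.5 × 10^3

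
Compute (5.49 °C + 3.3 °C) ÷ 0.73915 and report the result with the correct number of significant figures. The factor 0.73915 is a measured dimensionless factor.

12 °C

5.49 °C + 3.3 °C = 8.79 °C; the sum is limited to 1 decimal place (2 s.f.).
Carrying full precision, 8.79 ÷ 0.73915 = 11.8920381519… °C; 0.73915 has 5 s.f., so the result keeps min(2, 5) = 2 s.f.
Rounded to 2 significant figures: 12 °C.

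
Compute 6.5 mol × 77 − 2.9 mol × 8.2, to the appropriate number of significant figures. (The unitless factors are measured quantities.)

4.8 × 10^2 mol

6.5 × 77 = 500.5 → 5.0 × 10^2 mol (2 s.f., last digit at the 10^1 place).
2.9 × 8.2 = 23.78 → 24 mol (2 s.f., last digit at the 10^0 place).
Difference: 476.72 mol; keep the coarser place, 10^1.
Result: 4.8 × 10^2 mol.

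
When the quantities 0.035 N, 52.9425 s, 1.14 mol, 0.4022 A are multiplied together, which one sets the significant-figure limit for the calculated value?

0.035 N

0.035 N → 2 s.f.; 52.9425 s → 6 s.f.; 1.14 mol → 3 s.f.; 0.4022 A → 4 s.f.
The fewest is 2 significant figures, from 0.035 N.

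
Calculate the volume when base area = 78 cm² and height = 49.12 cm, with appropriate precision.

volume = 78 cm² × 49.12 cm = 3831.36 cm³.
78 has 2 significant figures; 49.12 has 4.
Division/multiplication keeps the fewest: 2 significant figures.
Rounded: 3.8 × 10^3 cm³.

3.8 × 10^3 cm³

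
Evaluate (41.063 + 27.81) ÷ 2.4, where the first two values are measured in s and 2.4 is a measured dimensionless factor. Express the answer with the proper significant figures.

41.063 s + 27.81 s = 68.873 s; the sum is limited to 2 decimal places (4 s.f.).
Carrying full precision, 68.873 ÷ 2.4 = 28.6970833333… s; 2.4 has 2 s.f., so the result keeps min(4, 2) = 2 s.f.
Rounded to 2 significant figures: 29 s.

29 s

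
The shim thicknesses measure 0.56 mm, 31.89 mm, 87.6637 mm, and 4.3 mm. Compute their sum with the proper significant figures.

0.56 mm + 31.89 mm + 87.6637 mm + 4.3 mm = 124.4137 mm.
Addition/subtraction keeps the fewest decimal places: 0.56 → 2 decimal places, 31.89 → 2 decimal places, 87.6637 → 4 decimal places, 4.3 → 1 decimal place; limit is 1.
Rounded to 1 decimal place: 124.4 mm.

124.4 mm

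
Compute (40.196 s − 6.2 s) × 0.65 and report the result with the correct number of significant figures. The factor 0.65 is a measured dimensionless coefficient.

22 s

40.196 s − 6.2 s = 33.996 s; the difference is limited to 1 decimal place (3 s.f.).
Carrying full precision, 33.996 × 0.65 = 22.0974 s; 0.65 has 2 s.f., so the result keeps min(3, 2) = 2 s.f.
Rounded to 2 significant figures: 22 s.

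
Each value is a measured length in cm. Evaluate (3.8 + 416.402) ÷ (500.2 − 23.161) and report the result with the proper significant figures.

0.8809

3.8 + 416.402 = 420.202, limited to 1 d.p. → 4 s.f.; 500.2 − 23.161 = 477.039, limited to 1 d.p. → 4 s.f.
Carrying full precision, 420.202 ÷ 477.039 = 0.880854605179…; keep min(4, 4) = 4 s.f.
Rounded to 4 significant figures: 0.8809.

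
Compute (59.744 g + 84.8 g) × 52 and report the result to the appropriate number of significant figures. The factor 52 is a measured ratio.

59.744 g + 84.8 g = 144.544 g; the sum is limited to 1 decimal place (4 s.f.).
Carrying full precision, 144.544 × 52 = 7516.288 g; 52 has 2 s.f., so the result keeps min(4, 2) = 2 s.f.
Rounded to 2 significant figures: 7.5 × 10³ g.

7.5 × 10³ g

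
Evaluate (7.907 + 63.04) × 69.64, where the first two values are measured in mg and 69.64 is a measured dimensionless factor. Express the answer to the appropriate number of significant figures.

4941 mg

7.907 mg + 63.04 mg = 70.947 mg; the sum is limited to 2 decimal places (4 s.f.).
Carrying full precision, 70.947 × 69.64 = 4940.74908 mg; 69.64 has 4 s.f., so the result keeps min(4, 4) = 4 s.f.
Rounded to 4 significant figures: 4941 mg.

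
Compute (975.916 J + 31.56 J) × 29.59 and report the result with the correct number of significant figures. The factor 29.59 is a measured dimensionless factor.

975.916 J + 31.56 J = 1007.476 J; the sum is limited to 2 decimal places (6 s.f.).
Carrying full precision, 1007.476 × 29.59 = 29811.21484 J; 29.59 has 4 s.f., so the result keeps min(6, 4) = 4 s.f.
Rounded to 4 significant figures: 2.981 × 10⁴ J.

2.981 × 10⁴ J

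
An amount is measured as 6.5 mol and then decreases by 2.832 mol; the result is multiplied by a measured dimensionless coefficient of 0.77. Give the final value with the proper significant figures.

6.5 mol − 2.832 mol = 3.668 mol; the difference is limited to 1 decimal place (2 s.f.).
Carrying full precision, 3.668 × 0.77 = 2.82436 mol; 0.77 has 2 s.f., so the result keeps min(2, 2) = 2 s.f.
Rounded to 2 significant figures: 2.8 mol.

2.8 mol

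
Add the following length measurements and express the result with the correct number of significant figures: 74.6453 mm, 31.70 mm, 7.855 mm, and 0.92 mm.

115.12 mm

74.6453 mm + 31.70 mm + 7.855 mm + 0.92 mm = 115.1203 mm.
Addition/subtraction keeps the fewest decimal places: 74.6453 → 4 decimal places, 31.70 → 2 decimal places, 7.855 → 3 decimal places, 0.92 → 2 decimal places; limit is 2.
Rounded to 2 decimal places: 115.12 mm.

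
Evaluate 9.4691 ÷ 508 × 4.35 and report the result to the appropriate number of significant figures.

8.11 × 10^-2

9.4691 ÷ 508 × 4.35 = 0.0810838287402…
Multiplication/division keeps the fewest significant figures: 9.4691 → 5 s.f., 508 → 3 s.f., 4.35 → 3 s.f.; limit is 3.
Rounded to 3 significant figures: 8.11 × 10^-2.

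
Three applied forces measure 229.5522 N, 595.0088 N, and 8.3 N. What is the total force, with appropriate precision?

832.9 N

229.5522 N + 595.0088 N + 8.3 N = 832.8610 N.
Addition/subtraction keeps the fewest decimal places: 229.5522 → 4 decimal places, 595.0088 → 4 decimal places, 8.3 → 1 decimal place; limit is 1.
Rounded to 1 decimal place: 832.9 N.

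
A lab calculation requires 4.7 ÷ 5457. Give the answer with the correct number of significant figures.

8.6 × 10⁻⁴

4.7 ÷ 5457 = 0.000861279091076…
Multiplication/division keeps the fewest significant figures: 4.7 → 2 s.f., 5457 → 4 s.f.; limit is 2.
Rounded to 2 significant figures: 8.6 × 10⁻⁴.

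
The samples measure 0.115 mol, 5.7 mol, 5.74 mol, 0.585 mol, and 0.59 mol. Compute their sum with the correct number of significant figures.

12.7 mol

0.115 mol + 5.7 mol + 5.74 mol + 0.585 mol + 0.59 mol = 12.730 mol.
Addition/subtraction keeps the fewest decimal places: 0.115 → 3 decimal places, 5.7 → 1 decimal place, 5.74 → 2 decimal places, 0.585 → 3 decimal places, 0.59 → 2 decimal places; limit is 1.
Rounded to 1 decimal place: 12.7 mol.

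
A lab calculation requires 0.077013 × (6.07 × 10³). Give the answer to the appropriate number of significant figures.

0.077013 × (6.07 × 10³) = 467.46891
Multiplication/division keeps the fewest significant figures: 0.077013 → 5 s.f., 6.07 × 10³ → 3 s.f.; limit is 3.
Rounded to 3 significant figures: 467.

467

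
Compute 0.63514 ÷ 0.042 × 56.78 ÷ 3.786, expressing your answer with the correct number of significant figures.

0.63514 ÷ 0.042 × 56.78 ÷ 3.786 = 226.795771388…
Multiplication/division keeps the fewest significant figures: 0.63514 → 5 s.f., 0.042 → 2 s.f., 56.78 → 4 s.f., 3.786 → 4 s.f.; limit is 2.
Rounded to 2 significant figures: 2.3 × 10^2.

2.3 × 10^2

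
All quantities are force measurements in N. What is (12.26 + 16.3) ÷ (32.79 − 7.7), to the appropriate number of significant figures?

1.14

12.26 + 16.3 = 28.56, limited to 1 d.p. → 3 s.f.; 32.79 − 7.7 = 25.09, limited to 1 d.p. → 3 s.f.
Carrying full precision, 28.56 ÷ 25.09 = 1.1383021124…; keep min(3, 3) = 3 s.f.
Rounded to 3 significant figures: 1.14.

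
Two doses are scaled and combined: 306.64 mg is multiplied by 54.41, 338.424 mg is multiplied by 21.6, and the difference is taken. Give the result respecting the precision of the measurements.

306.64 × 54.41 = 16684.2824 → 1.668 × 10^4 mg (4 s.f., last digit at the 10^1 place).
338.424 × 21.6 = 7309.9584 → 7.31 × 10^3 mg (3 s.f., last digit at the 10^1 place).
Difference: 9374.324 mg; keep the coarser place, 10^1.
Result: 9.37 × 10^3 mg.

9.37 × 10^3 mg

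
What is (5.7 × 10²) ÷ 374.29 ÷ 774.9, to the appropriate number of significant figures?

(5.7 × 10²) ÷ 374.29 ÷ 774.9 = 0.00196526432541…
Multiplication/division keeps the fewest significant figures: 5.7 × 10² → 2 s.f., 374.29 → 5 s.f., 774.9 → 4 s.f.; limit is 2.
Rounded to 2 significant figures: 2.0 × 10⁻³.

2.0 × 10⁻³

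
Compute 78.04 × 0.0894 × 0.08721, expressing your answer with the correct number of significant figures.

78.04 × 0.0894 × 0.08721 = 0.60844463496
Multiplication/division keeps the fewest significant figures: 78.04 → 4 s.f., 0.0894 → 3 s.f., 0.08721 → 4 s.f.; limit is 3.
Rounded to 3 significant figures: 0.608.

0.608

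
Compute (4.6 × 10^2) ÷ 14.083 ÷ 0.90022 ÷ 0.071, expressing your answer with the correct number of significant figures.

(4.6 × 10^2) ÷ 14.083 ÷ 0.90022 ÷ 0.071 = 511.040884747…
Multiplication/division keeps the fewest significant figures: 4.6 × 10^2 → 2 s.f., 14.083 → 5 s.f., 0.90022 → 5 s.f., 0.071 → 2 s.f.; limit is 2.
Rounded to 2 significant figures: 5.1 × 10^2.

5.1 × 10^2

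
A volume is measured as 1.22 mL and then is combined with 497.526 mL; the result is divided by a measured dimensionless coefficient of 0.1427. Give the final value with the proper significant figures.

3495 mL

1.22 mL + 497.526 mL = 498.746 mL; the sum is limited to 2 decimal places (5 s.f.).
Carrying full precision, 498.746 ÷ 0.1427 = 3495.06657323… mL; 0.1427 has 4 s.f., so the result keeps min(5, 4) = 4 s.f.
Rounded to 4 significant figures: 3495 mL.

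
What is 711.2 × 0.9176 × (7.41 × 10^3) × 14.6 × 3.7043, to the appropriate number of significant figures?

2.62 × 10^8

711.2 × 0.9176 × (7.41 × 10^3) × 14.6 × 3.7043 = 261530514.54…
Multiplication/division keeps the fewest significant figures: 711.2 → 4 s.f., 0.9176 → 4 s.f., 7.41 × 10^3 → 3 s.f., 14.6 → 3 s.f., 3.7043 → 5 s.f.; limit is 3.
Rounded to 3 significant figures: 2.62 × 10^8.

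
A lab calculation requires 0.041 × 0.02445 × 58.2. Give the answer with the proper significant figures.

0.041 × 0.02445 × 58.2 = 0.05834259
Multiplication/division keeps the fewest significant figures: 0.041 → 2 s.f., 0.02445 → 4 s.f., 58.2 → 3 s.f.; limit is 2.
Rounded to 2 significant figures: 0.058.

0.058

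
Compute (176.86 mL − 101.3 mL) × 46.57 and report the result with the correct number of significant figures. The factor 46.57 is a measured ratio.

3.52 × 10³ mL

176.86 mL − 101.3 mL = 75.56 mL; the difference is limited to 1 decimal place (3 s.f.).
Carrying full precision, 75.56 × 46.57 = 3518.8292 mL; 46.57 has 4 s.f., so the result keeps min(3, 4) = 3 s.f.
Rounded to 3 significant figures: 3.52 × 10³ mL.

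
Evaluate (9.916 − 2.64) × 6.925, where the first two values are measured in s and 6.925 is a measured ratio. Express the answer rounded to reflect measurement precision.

9.916 s − 2.64 s = 7.276 s; the difference is limited to 2 decimal places (3 s.f.).
Carrying full precision, 7.276 × 6.925 = 50.3863 s; 6.925 has 4 s.f., so the result keeps min(3, 4) = 3 s.f.
Rounded to 3 significant figures: 50.4 s.

50.4 s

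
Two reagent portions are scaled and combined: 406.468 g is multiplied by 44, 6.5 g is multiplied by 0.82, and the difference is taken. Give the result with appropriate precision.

406.468 × 44 = 17884.592 → 1.8 × 10⁴ g (2 s.f., last digit at the 10^3 place).
6.5 × 0.82 = 5.33 → 5.3 g (2 s.f., last digit at the 10^-1 place).
Difference: 17879.262 g; keep the coarser place, 10^3.
Result: 1.8 × 10⁴ g.

1.8 × 10⁴ g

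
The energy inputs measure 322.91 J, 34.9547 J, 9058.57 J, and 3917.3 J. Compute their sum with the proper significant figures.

13333.7 J

322.91 J + 34.9547 J + 9058.57 J + 3917.3 J = 13333.7347 J.
Addition/subtraction keeps the fewest decimal places: 322.91 → 2 decimal places, 34.9547 → 4 decimal places, 9058.57 → 2 decimal places, 3917.3 → 1 decimal place; limit is 1.
Rounded to 1 decimal place: 13333.7 J.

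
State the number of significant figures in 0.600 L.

3

0.600: leading zeros are not significant; trailing zeros after a decimal point are significant.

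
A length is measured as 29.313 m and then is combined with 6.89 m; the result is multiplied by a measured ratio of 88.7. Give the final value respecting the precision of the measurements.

29.313 m + 6.89 m = 36.203 m; the sum is limited to 2 decimal places (4 s.f.).
Carrying full precision, 36.203 × 88.7 = 3211.2061 m; 88.7 has 3 s.f., so the result keeps min(4, 3) = 3 s.f.
Rounded to 3 significant figures: 3.21 × 10³ m.

3.21 × 10³ m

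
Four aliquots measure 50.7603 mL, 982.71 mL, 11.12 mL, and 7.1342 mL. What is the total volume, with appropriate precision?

50.7603 mL + 982.71 mL + 11.12 mL + 7.1342 mL = 1051.7245 mL.
Addition/subtraction keeps the fewest decimal places: 50.7603 → 4 decimal places, 982.71 → 2 decimal places, 11.12 → 2 decimal places, 7.1342 → 4 decimal places; limit is 2.
Rounded to 2 decimal places: 1051.72 mL.

1051.72 mL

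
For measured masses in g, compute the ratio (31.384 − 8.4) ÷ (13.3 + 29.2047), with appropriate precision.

31.384 − 8.4 = 22.984, limited to 1 d.p. → 3 s.f.; 13.3 + 29.2047 = 42.5047, limited to 1 d.p. → 3 s.f.
Carrying full precision, 22.984 ÷ 42.5047 = 0.540740200495…; keep min(3, 3) = 3 s.f.
Rounded to 3 significant figures: 0.541.

0.541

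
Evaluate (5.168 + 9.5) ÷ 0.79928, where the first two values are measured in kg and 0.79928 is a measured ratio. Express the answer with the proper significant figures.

5.168 kg + 9.5 kg = 14.668 kg; the sum is limited to 1 decimal place (3 s.f.).
Carrying full precision, 14.668 ÷ 0.79928 = 18.3515163647… kg; 0.79928 has 5 s.f., so the result keeps min(3, 5) = 3 s.f.
Rounded to 3 significant figures: 18.4 kg.

18.4 kg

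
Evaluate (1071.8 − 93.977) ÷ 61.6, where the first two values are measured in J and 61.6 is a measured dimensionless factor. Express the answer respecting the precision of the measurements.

1071.8 J − 93.977 J = 977.823 J; the difference is limited to 1 decimal place (4 s.f.).
Carrying full precision, 977.823 ÷ 61.6 = 15.87375 J; 61.6 has 3 s.f., so the result keeps min(4, 3) = 3 s.f.
Rounded to 3 significant figures: 15.9 J.

15.9 J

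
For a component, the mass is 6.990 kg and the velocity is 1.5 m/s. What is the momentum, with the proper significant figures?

10. kg·m/s

momentum = 6.990 kg × 1.5 m/s = 10.485 kg·m/s.
6.990 has 4 significant figures; 1.5 has 2.
Division/multiplication keeps the fewest: 2 significant figures.
Rounded: 10. kg·m/s.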